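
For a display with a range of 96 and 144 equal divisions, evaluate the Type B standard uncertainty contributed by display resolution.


resolution = range / divisions
resolution = 96 / 144 = 0.66666667
u_res = resolution / (2*sqrt(3))
u_res = 0.66666667 / 3.4641016
u_res = 0.1925

0.1925


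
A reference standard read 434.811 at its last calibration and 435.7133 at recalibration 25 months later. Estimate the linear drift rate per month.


rate = (v2 - v1) / months
= (435.7133 - 434.811) / 25
= 0.9023 / 25
= 0.0361

0.0361


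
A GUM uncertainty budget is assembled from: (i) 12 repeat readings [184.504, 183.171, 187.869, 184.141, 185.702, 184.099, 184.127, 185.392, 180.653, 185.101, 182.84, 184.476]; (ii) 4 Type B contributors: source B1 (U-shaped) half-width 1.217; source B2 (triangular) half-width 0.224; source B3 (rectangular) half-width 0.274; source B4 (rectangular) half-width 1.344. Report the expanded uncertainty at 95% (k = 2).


mean = (184.504 + 183.171 + 187.869 + 184.141 + 185.702 + 184.099 + 184.127 + 185.392 + 180.653 + 185.101 + 182.84 + 184.476) / 12 = 184.3395833
s = sqrt(sum((x - mean)^2)/(n-1)) = 1.7423516
u_A = s / sqrt(n) = 1.7423516 / sqrt(12) = 0.50297358
u_B1 = 1.217 / sqrt(2) = 0.86054895
u_B2 = 0.224 / sqrt(6) = 0.091447617
u_B3 = 0.274 / sqrt(3) = 0.15819397
u_B4 = 1.344 / sqrt(3) = 0.77595876
uc = sqrt(0.50297358^2 + 0.86054895^2 + 0.091447617^2 + 0.15819397^2 + 0.77595876^2) = 1.2763334
U = k * uc = 2 * 1.2763334
U = 2.5527

2.5527


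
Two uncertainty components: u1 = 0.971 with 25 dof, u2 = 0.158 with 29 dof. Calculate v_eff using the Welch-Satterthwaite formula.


uc = sqrt(u1^2 + u2^2) = sqrt(0.971^2 + 0.158^2) = 0.98377081
v_eff = uc^4 / (u1^4/v1 + u2^4/v2)
= 0.98377081^4 / (0.971^4/25 + 0.158^4/29)
= 0.93664653 / 0.035579456
v_eff = 26.3255

26.3255


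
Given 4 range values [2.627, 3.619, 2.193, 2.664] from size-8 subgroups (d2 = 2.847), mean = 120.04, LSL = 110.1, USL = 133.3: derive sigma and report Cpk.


R_bar = (2.627 + 3.619 + 2.193 + 2.664) / 4 = 2.77575
sigma = R_bar / d2 = 2.77575 / 2.847 = 0.97497366
Cp = (USL - LSL)/(6*sigma) = (133.3 - 110.1)/(6*0.97497366) = 3.9659
Cpu = (133.3 - 120.04)/(3*0.97497366) = 4.5335
Cpl = (120.04 - 110.1)/(3*0.97497366) = 3.3984
Cpk = min(Cpu, Cpl) = 3.3984

3.3984


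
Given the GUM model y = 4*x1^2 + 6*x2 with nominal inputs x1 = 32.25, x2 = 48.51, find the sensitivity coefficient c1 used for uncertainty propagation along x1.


y = 4*x1^2 + 6*x2
dy/dx1 = 2*4*x1
Evaluate at x1 = 32.25: c1 = 8 * 32.25
c1 = 258.0000

258.0000


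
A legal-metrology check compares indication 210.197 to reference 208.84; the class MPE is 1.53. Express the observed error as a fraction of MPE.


e = indication - reference = 210.197 - 208.84 = 1.3570
|e| = 1.3570
ratio = |e| / MPE = 1.3570 / 1.53
ratio = 0.8869

0.8869


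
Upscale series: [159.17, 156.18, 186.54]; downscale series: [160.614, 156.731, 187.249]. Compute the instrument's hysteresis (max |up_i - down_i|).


|159.17 - 160.614| = 1.4440
|156.18 - 156.731| = 0.5510
|186.54 - 187.249| = 0.7090
hysteresis = max(diffs) = 1.4440

1.4440


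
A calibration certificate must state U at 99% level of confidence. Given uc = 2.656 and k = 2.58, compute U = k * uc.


U = k * uc
U = 2.58 * 2.656
U = 6.8525

6.8525


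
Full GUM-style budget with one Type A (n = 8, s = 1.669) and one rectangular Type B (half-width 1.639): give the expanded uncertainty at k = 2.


u_A = s / sqrt(n) = 1.669 / sqrt(8) = 0.59008061
u_B = half_width / sqrt(3) = 1.639 / sqrt(3) = 0.94627709
uc = sqrt(u_A^2 + u_B^2) = sqrt(0.59008061^2 + 0.94627709^2) = 1.115184
U = k * uc = 2 * 1.115184
U = 2.2304

2.2304


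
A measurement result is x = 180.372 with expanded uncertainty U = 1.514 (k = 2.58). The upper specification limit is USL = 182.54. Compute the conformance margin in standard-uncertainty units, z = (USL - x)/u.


u = U / k = 1.514 / 2.58 = 0.58682171
margin = |USL - x| = |182.54 - 180.372| = 2.168
z = margin / u = 2.168 / 0.58682171
z = 3.6945

3.6945


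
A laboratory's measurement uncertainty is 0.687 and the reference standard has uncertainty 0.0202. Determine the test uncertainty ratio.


TUR = u_lab / u_ref
= 0.687 / 0.0202
= 34.0099

34.0099


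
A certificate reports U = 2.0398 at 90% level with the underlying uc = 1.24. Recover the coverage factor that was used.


k = U / uc
k = 2.0398 / 1.24
k = 1.645

1.645


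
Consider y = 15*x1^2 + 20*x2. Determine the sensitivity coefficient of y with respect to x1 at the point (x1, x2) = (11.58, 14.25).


y = 15*x1^2 + 20*x2
dy/dx1 = 2*15*x1
Evaluate at x1 = 11.58: c1 = 30 * 11.58
c1 = 347.4000

347.4000


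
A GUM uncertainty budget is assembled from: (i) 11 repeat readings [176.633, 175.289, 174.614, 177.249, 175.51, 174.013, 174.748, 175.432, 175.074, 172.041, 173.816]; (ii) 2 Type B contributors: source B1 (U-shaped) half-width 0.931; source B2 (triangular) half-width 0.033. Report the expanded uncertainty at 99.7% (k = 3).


mean = (176.633 + 175.289 + 174.614 + 177.249 + 175.51 + 174.013 + 174.748 + 175.432 + 175.074 + 172.041 + 173.816) / 11 = 174.9471818
s = sqrt(sum((x - mean)^2)/(n-1)) = 1.3990686
u_A = s / sqrt(n) = 1.3990686 / sqrt(11) = 0.42183505
u_B1 = 0.931 / sqrt(2) = 0.65831641
u_B2 = 0.033 / sqrt(6) = 0.013472194
uc = sqrt(0.42183505^2 + 0.65831641^2 + 0.013472194^2) = 0.78198901
U = k * uc = 3 * 0.78198901
U = 2.3460

2.3460


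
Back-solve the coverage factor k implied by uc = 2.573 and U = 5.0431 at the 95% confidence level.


k = U / uc
k = 5.0431 / 2.573
k = 1.96

1.96


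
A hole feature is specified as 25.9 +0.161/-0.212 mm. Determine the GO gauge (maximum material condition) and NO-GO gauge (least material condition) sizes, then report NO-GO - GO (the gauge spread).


GO = nominal - lower_tol (smallest hole = maximum material condition)
GO = 25.9 - 0.212 = 25.688
NO-GO = nominal + upper_tol (largest hole = least material condition)
NO-GO = 25.9 + 0.161 = 26.061
spread = NO-GO - GO = 26.061 - 25.688 = 0.3730

0.3730


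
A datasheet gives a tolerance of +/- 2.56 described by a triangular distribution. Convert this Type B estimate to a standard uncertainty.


u_B = half_width / sqrt(6)
u_B = 2.56 / 2.4494897
u_B = 1.0451

1.0451


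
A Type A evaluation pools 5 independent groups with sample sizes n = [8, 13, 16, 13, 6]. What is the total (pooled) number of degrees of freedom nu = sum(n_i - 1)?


nu = sum_i (n_i - 1)
nu = ((8 - 1) + (13 - 1) + (16 - 1) + (13 - 1) + (6 - 1))
nu = 7 + 12 + 15 + 12 + 5
nu = 51

51


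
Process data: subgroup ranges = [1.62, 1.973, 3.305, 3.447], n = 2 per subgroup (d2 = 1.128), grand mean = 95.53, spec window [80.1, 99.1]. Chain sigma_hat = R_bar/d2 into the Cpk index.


R_bar = (1.62 + 1.973 + 3.305 + 3.447) / 4 = 2.58625
sigma = R_bar / d2 = 2.58625 / 1.128 = 2.2927748
Cp = (USL - LSL)/(6*sigma) = (99.1 - 80.1)/(6*2.2927748) = 1.3812
Cpu = (99.1 - 95.53)/(3*2.2927748) = 0.5190
Cpl = (95.53 - 80.1)/(3*2.2927748) = 2.2433
Cpk = min(Cpu, Cpl) = 0.5190

0.5190


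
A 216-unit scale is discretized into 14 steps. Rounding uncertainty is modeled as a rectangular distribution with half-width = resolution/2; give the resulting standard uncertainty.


resolution = range / divisions
resolution = 216 / 14 = 15.428571
u_res = resolution / (2*sqrt(3))
u_res = 15.428571 / 3.4641016
u_res = 4.4538

4.4538


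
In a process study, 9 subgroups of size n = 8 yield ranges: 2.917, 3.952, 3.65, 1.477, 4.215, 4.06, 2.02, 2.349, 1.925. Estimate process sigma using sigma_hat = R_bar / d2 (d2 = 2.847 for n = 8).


R_bar = (2.917 + 3.952 + 3.65 + 1.477 + 4.215 + 4.06 + 2.02 + 2.349 + 1.925) / 9
R_bar = 26.565 / 9 = 2.9516667
sigma_hat = R_bar / d2 = 2.9516667 / 2.847 = 1.0368

1.0368


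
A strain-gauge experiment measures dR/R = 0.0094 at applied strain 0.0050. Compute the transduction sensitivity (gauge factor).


GF = (dR/R) / epsilon
= 0.0094 / 0.0050
= 1.8800

1.8800


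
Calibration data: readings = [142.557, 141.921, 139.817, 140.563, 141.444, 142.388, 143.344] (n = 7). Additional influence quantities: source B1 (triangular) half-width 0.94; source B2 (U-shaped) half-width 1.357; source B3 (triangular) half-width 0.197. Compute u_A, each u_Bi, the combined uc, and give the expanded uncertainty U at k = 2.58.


mean = (142.557 + 141.921 + 139.817 + 140.563 + 141.444 + 142.388 + 143.344) / 7 = 141.7191429
s = sqrt(sum((x - mean)^2)/(n-1)) = 1.2152365
u_A = s / sqrt(n) = 1.2152365 / sqrt(7) = 0.45931622
u_B1 = 0.94 / sqrt(6) = 0.38375339
u_B2 = 1.357 / sqrt(2) = 0.9595439
u_B3 = 0.197 / sqrt(6) = 0.080424913
uc = sqrt(0.45931622^2 + 0.38375339^2 + 0.9595439^2 + 0.080424913^2) = 1.1337684
U = k * uc = 2.58 * 1.1337684
U = 2.9251

2.9251


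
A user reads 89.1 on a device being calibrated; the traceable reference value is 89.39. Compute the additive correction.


Correction = standard - reading
= 89.39 - 89.1
= 0.2900

0.2900


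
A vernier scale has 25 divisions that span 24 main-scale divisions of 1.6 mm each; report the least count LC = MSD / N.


LC = MSD / n_div
= 1.6 / 25
= 0.0640

0.0640


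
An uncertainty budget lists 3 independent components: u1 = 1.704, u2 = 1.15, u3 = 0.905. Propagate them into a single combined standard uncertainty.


uc = sqrt(1.704^2 + 1.15^2 + 0.905^2)
uc = sqrt(5.045141)
uc = 2.2461

2.2461


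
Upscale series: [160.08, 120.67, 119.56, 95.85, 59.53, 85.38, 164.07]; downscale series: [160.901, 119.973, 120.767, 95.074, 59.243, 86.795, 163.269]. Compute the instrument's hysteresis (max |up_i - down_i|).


|160.08 - 160.901| = 0.8210
|120.67 - 119.973| = 0.6970
|119.56 - 120.767| = 1.2070
|95.85 - 95.074| = 0.7760
|59.53 - 59.243| = 0.2870
|85.38 - 86.795| = 1.4150
|164.07 - 163.269| = 0.8010
hysteresis = max(diffs) = 1.4150

1.4150


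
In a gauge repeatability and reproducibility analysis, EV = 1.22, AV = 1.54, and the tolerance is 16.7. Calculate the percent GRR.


GRR = sqrt(EV^2 + AV^2) = sqrt(1.22^2 + 1.54^2) = 1.9646883
%GRR = GRR / tol * 100 = 1.9646883 / 16.7 * 100
%GRR = 11.7646

11.7646


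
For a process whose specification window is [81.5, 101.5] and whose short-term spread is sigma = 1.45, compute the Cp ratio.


Cp = (USL - LSL) / (6 * sigma)
= (101.5 - 81.5) / (6 * 1.45)
= 20.0000 / 8.7000
= 2.2989

2.2989


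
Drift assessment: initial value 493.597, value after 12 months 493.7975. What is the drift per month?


rate = (v2 - v1) / months
= (493.7975 - 493.597) / 12
= 0.2005 / 12
= 0.0167

0.0167


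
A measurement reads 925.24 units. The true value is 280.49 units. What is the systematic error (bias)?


Systematic error = measured - true
= 925.24 - 280.49
= 644.7500

644.7500


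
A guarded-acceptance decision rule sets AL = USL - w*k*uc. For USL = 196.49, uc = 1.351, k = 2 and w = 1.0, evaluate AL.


U = k * uc = 2 * 1.351 = 2.702
guard band g = w * U = 1.0 * 2.702 = 2.702
AL = USL - g = 196.49 - 2.702
AL = 193.7880

193.7880


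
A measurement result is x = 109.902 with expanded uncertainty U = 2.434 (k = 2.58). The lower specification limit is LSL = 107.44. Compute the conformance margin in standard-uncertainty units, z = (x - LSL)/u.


u = U / k = 2.434 / 2.58 = 0.94341085
margin = |LSL - x| = |107.44 - 109.902| = 2.462
z = margin / u = 2.462 / 0.94341085
z = 2.6097

2.6097


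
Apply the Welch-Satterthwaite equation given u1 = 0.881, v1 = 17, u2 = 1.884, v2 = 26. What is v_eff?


uc = sqrt(u1^2 + u2^2) = sqrt(0.881^2 + 1.884^2) = 2.0798118
v_eff = uc^4 / (u1^4/v1 + u2^4/v2)
= 2.0798118^4 / (0.881^4/17 + 1.884^4/26)
= 18.710963 / 0.51999981
v_eff = 35.9826

35.9826


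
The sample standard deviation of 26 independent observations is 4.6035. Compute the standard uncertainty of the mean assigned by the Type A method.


u_A = s / sqrt(n)
u_A = 4.6035 / sqrt(26)
u_A = 4.6035 / 5.0990195
u_A = 0.9028

0.9028


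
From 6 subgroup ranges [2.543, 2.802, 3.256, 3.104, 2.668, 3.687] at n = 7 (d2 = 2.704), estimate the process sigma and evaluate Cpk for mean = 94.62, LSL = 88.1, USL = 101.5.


R_bar = (2.543 + 2.802 + 3.256 + 3.104 + 2.668 + 3.687) / 6 = 3.01
sigma = R_bar / d2 = 3.01 / 2.704 = 1.1131657
Cp = (USL - LSL)/(6*sigma) = (101.5 - 88.1)/(6*1.1131657) = 2.0063
Cpu = (101.5 - 94.62)/(3*1.1131657) = 2.0602
Cpl = (94.62 - 88.1)/(3*1.1131657) = 1.9524
Cpk = min(Cpu, Cpl) = 1.9524

1.9524


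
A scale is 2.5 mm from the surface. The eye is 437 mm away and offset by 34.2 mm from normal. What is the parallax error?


error = h * offset / d
= 2.5 * 34.2 / 437
= 0.1957

0.1957


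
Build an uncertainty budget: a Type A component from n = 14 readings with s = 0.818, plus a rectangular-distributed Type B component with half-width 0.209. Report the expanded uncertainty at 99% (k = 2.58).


u_A = s / sqrt(n) = 0.818 / sqrt(14) = 0.2186197
u_B = half_width / sqrt(3) = 0.209 / sqrt(3) = 0.12066621
uc = sqrt(u_A^2 + u_B^2) = sqrt(0.2186197^2 + 0.12066621^2) = 0.24970965
U = k * uc = 2.58 * 0.24970965
U = 0.6443

0.6443


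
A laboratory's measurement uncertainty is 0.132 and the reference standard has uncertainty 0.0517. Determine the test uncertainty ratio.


TUR = u_lab / u_ref
= 0.132 / 0.0517
= 2.5532

2.5532


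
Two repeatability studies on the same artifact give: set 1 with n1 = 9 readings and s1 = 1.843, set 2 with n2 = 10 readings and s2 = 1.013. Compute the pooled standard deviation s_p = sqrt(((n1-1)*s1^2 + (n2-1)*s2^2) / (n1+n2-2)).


s_p = sqrt(((n1-1)*s1^2 + (n2-1)*s2^2) / (n1+n2-2))
numerator = (9-1)*1.843^2 + (10-1)*1.013^2 = 27.173192 + 9.235521 = 36.408713
denominator = 9 + 10 - 2 = 17
s_p^2 = 36.408713 / 17 = 2.141689
s_p = sqrt(2.141689) = 1.4635

1.4635


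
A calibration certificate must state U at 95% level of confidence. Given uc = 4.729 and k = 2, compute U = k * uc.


U = k * uc
U = 2 * 4.729
U = 9.4580

9.4580


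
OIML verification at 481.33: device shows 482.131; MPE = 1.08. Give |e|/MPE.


e = indication - reference = 482.131 - 481.33 = 0.8010
|e| = 0.8010
ratio = |e| / MPE = 0.8010 / 1.08
ratio = 0.7417

0.7417


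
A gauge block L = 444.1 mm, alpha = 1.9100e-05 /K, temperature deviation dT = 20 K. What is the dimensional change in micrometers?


dL = L * alpha * dT
= 444.1 * 1.9100e-05 * 20
= 0.1696462 mm
dL_um = 0.1696462 * 1000 = 169.6462 um

169.6462


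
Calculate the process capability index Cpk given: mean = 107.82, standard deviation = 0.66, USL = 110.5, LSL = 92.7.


Cpu = (USL - mean) / (3*sigma) = (110.5 - 107.82) / (3*0.66) = 1.3535
Cpl = (mean - LSL) / (3*sigma) = (107.82 - 92.7) / (3*0.66) = 7.6364
Cpk = min(Cpu, Cpl) = 1.3535

1.3535


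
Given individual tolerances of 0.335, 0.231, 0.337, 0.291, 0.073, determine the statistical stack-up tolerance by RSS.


RSS = sqrt(0.335^2 + 0.231^2 + 0.337^2 + 0.291^2 + 0.073^2)
= sqrt(0.369165)
= 0.6076

0.6076


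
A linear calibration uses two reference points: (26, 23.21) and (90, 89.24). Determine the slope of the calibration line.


slope = (y2 - y1) / (x2 - x1)
= (89.24 - 23.21) / (90 - 26)
= 66.0300 / 64
= 1.0317

1.0317


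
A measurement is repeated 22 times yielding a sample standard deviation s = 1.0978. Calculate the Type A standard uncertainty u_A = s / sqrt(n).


u_A = s / sqrt(n)
u_A = 1.0978 / sqrt(22)
u_A = 1.0978 / 4.6904158
u_A = 0.2341

0.2341


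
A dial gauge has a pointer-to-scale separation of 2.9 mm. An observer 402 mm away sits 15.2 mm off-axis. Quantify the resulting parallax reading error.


error = h * offset / d
= 2.9 * 15.2 / 402
= 0.1097

0.1097


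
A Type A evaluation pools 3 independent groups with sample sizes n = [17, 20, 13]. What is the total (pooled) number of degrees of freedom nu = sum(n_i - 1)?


nu = sum_i (n_i - 1)
nu = ((17 - 1) + (20 - 1) + (13 - 1))
nu = 16 + 19 + 12
nu = 47

47


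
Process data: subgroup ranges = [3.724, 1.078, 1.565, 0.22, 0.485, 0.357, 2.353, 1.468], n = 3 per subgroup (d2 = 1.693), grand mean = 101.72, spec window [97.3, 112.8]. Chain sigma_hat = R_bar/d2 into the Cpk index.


R_bar = (3.724 + 1.078 + 1.565 + 0.22 + 0.485 + 0.357 + 2.353 + 1.468) / 8 = 1.40625
sigma = R_bar / d2 = 1.40625 / 1.693 = 0.83062611
Cp = (USL - LSL)/(6*sigma) = (112.8 - 97.3)/(6*0.83062611) = 3.1101
Cpu = (112.8 - 101.72)/(3*0.83062611) = 4.4464
Cpl = (101.72 - 97.3)/(3*0.83062611) = 1.7738
Cpk = min(Cpu, Cpl) = 1.7738

1.7738


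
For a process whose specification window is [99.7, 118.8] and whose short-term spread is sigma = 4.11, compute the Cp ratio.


Cp = (USL - LSL) / (6 * sigma)
= (118.8 - 99.7) / (6 * 4.11)
= 19.1000 / 24.6600
= 0.7745

0.7745


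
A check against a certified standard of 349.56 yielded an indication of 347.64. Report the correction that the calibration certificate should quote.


Correction = standard - reading
= 349.56 - 347.64
= 1.9200

1.9200


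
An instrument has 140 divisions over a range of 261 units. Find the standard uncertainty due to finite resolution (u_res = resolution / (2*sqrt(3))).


resolution = range / divisions
resolution = 261 / 140 = 1.8642857
u_res = resolution / (2*sqrt(3))
u_res = 1.8642857 / 3.4641016
u_res = 0.5382

0.5382


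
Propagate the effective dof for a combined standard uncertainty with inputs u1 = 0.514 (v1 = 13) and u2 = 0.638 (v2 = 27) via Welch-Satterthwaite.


uc = sqrt(u1^2 + u2^2) = sqrt(0.514^2 + 0.638^2) = 0.81929238
v_eff = uc^4 / (u1^4/v1 + u2^4/v2)
= 0.81929238^4 / (0.514^4/13 + 0.638^4/27)
= 0.45056314 / 0.011505669
v_eff = 39.1601

39.1601


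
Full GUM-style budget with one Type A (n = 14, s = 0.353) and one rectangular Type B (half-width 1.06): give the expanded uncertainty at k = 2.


u_A = s / sqrt(n) = 0.353 / sqrt(14) = 0.094343218
u_B = half_width / sqrt(3) = 1.06 / sqrt(3) = 0.61199129
uc = sqrt(u_A^2 + u_B^2) = sqrt(0.094343218^2 + 0.61199129^2) = 0.61922046
U = k * uc = 2 * 0.61922046
U = 1.2384

1.2384


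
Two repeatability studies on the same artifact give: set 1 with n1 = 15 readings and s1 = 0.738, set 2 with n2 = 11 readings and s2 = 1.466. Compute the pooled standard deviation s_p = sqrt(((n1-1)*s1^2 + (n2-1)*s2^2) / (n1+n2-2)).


s_p = sqrt(((n1-1)*s1^2 + (n2-1)*s2^2) / (n1+n2-2))
numerator = (15-1)*0.738^2 + (11-1)*1.466^2 = 7.625016 + 21.49156 = 29.116576
denominator = 15 + 11 - 2 = 24
s_p^2 = 29.116576 / 24 = 1.2131907
s_p = sqrt(1.2131907) = 1.1014

1.1014


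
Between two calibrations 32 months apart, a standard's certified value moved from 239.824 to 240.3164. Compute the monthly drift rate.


rate = (v2 - v1) / months
= (240.3164 - 239.824) / 32
= 0.4924 / 32
= 0.0154

0.0154


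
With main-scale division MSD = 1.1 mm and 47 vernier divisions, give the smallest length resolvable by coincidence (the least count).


LC = MSD / n_div
= 1.1 / 47
= 0.0234

0.0234


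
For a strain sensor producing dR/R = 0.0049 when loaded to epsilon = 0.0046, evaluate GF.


GF = (dR/R) / epsilon
= 0.0049 / 0.0046
= 1.0652

1.0652


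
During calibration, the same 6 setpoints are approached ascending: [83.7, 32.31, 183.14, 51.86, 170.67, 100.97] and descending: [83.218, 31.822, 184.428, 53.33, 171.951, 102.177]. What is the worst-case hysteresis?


|83.7 - 83.218| = 0.4820
|32.31 - 31.822| = 0.4880
|183.14 - 184.428| = 1.2880
|51.86 - 53.33| = 1.4700
|170.67 - 171.951| = 1.2810
|100.97 - 102.177| = 1.2070
hysteresis = max(diffs) = 1.4700

1.4700


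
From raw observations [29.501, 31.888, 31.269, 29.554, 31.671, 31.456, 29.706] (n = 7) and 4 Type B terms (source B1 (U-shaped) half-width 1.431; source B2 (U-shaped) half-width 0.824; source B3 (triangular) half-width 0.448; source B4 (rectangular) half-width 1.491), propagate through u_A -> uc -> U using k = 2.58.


mean = (29.501 + 31.888 + 31.269 + 29.554 + 31.671 + 31.456 + 29.706) / 7 = 30.72071429
s = sqrt(sum((x - mean)^2)/(n-1)) = 1.0789989
u_A = s / sqrt(n) = 1.0789989 / sqrt(7) = 0.40782325
u_B1 = 1.431 / sqrt(2) = 1.0118698
u_B2 = 0.824 / sqrt(2) = 0.58265599
u_B3 = 0.448 / sqrt(6) = 0.18289523
u_B4 = 1.491 / sqrt(3) = 0.86082925
uc = sqrt(0.40782325^2 + 1.0118698^2 + 0.58265599^2 + 0.18289523^2 + 0.86082925^2) = 1.5179479
U = k * uc = 2.58 * 1.5179479
U = 3.9163

3.9163


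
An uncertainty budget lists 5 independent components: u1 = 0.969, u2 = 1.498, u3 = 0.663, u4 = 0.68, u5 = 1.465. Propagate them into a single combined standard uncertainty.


uc = sqrt(0.969^2 + 1.498^2 + 0.663^2 + 0.68^2 + 1.465^2)
uc = sqrt(6.231159)
uc = 2.4962

2.4962


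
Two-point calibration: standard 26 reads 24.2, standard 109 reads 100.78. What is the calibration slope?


slope = (y2 - y1) / (x2 - x1)
= (100.78 - 24.2) / (109 - 26)
= 76.5800 / 83
= 0.9227

0.9227


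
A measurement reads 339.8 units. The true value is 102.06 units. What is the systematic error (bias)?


Systematic error = measured - true
= 339.8 - 102.06
= 237.7400

237.7400


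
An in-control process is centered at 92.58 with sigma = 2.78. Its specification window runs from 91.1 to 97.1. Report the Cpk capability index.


Cpu = (USL - mean) / (3*sigma) = (97.1 - 92.58) / (3*2.78) = 0.5420
Cpl = (mean - LSL) / (3*sigma) = (92.58 - 91.1) / (3*2.78) = 0.1775
Cpk = min(Cpu, Cpl) = 0.1775

0.1775


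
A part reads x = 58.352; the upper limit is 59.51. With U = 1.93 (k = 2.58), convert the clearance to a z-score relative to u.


u = U / k = 1.93 / 2.58 = 0.74806202
margin = |USL - x| = |59.51 - 58.352| = 1.158
z = margin / u = 1.158 / 0.74806202
z = 1.5480

1.5480


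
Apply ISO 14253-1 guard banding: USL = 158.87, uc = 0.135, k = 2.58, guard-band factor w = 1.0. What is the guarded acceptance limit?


U = k * uc = 2.58 * 0.135 = 0.3483
guard band g = w * U = 1.0 * 0.3483 = 0.3483
AL = USL - g = 158.87 - 0.3483
AL = 158.5217

158.5217


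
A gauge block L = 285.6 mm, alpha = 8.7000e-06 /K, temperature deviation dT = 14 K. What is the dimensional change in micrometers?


dL = L * alpha * dT
= 285.6 * 8.7000e-06 * 14
= 0.0347861 mm
dL_um = 0.0347861 * 1000 = 34.7861 um

34.7861


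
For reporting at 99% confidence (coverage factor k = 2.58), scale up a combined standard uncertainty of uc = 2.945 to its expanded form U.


U = k * uc
U = 2.58 * 2.945
U = 7.5981

7.5981


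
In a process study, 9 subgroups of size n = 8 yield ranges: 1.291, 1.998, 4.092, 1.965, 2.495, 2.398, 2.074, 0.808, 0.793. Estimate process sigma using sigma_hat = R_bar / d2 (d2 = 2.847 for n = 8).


R_bar = (1.291 + 1.998 + 4.092 + 1.965 + 2.495 + 2.398 + 2.074 + 0.808 + 0.793) / 9
R_bar = 17.914 / 9 = 1.9904444
sigma_hat = R_bar / d2 = 1.9904444 / 2.847 = 0.6991

0.6991


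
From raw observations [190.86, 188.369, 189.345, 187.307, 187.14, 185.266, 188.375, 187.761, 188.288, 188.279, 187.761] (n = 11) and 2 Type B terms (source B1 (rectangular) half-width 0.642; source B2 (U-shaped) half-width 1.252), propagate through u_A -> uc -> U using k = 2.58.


mean = (190.86 + 188.369 + 189.345 + 187.307 + 187.14 + 185.266 + 188.375 + 187.761 + 188.288 + 188.279 + 187.761) / 11 = 188.0682727
s = sqrt(sum((x - mean)^2)/(n-1)) = 1.3850549
u_A = s / sqrt(n) = 1.3850549 / sqrt(11) = 0.41760977
u_B1 = 0.642 / sqrt(3) = 0.37065887
u_B2 = 1.252 / sqrt(2) = 0.88529769
uc = sqrt(0.41760977^2 + 0.37065887^2 + 0.88529769^2) = 1.0466795
U = k * uc = 2.58 * 1.0466795
U = 2.7004

2.7004


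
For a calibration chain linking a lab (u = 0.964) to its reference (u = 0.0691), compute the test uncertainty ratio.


TUR = u_lab / u_ref
= 0.964 / 0.0691
= 13.9508

13.9508


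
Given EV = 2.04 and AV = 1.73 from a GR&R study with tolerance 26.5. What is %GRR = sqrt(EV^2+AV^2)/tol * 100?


GRR = sqrt(EV^2 + AV^2) = sqrt(2.04^2 + 1.73^2) = 2.6747897
%GRR = GRR / tol * 100 = 2.6747897 / 26.5 * 100
%GRR = 10.0935

10.0935


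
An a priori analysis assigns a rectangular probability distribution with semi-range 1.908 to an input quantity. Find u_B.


u_B = half_width / sqrt(3)
u_B = 1.908 / 1.7320508
u_B = 1.1016

1.1016


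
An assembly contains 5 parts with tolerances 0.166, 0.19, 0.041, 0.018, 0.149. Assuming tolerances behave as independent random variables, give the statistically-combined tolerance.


RSS = sqrt(0.166^2 + 0.19^2 + 0.041^2 + 0.018^2 + 0.149^2)
= sqrt(0.087862)
= 0.2964

0.2964


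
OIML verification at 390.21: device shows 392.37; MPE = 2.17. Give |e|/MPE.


e = indication - reference = 392.37 - 390.21 = 2.1600
|e| = 2.1600
ratio = |e| / MPE = 2.1600 / 2.17
ratio = 0.9954

0.9954


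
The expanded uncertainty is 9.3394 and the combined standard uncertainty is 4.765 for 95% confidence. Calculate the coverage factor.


k = U / uc
k = 9.3394 / 4.765
k = 1.96

1.96


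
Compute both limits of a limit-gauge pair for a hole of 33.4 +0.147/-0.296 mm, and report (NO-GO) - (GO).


GO = nominal - lower_tol (smallest hole = maximum material condition)
GO = 33.4 - 0.296 = 33.104
NO-GO = nominal + upper_tol (largest hole = least material condition)
NO-GO = 33.4 + 0.147 = 33.547
spread = NO-GO - GO = 33.547 - 33.104 = 0.4430

0.4430


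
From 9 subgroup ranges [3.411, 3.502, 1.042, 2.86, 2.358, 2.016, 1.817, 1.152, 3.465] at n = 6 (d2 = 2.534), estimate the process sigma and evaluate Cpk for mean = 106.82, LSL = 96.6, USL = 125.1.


R_bar = (3.411 + 3.502 + 1.042 + 2.86 + 2.358 + 2.016 + 1.817 + 1.152 + 3.465) / 9 = 2.4025556
sigma = R_bar / d2 = 2.4025556 / 2.534 = 0.9481277
Cp = (USL - LSL)/(6*sigma) = (125.1 - 96.6)/(6*0.9481277) = 5.0099
Cpu = (125.1 - 106.82)/(3*0.9481277) = 6.4267
Cpl = (106.82 - 96.6)/(3*0.9481277) = 3.5930
Cpk = min(Cpu, Cpl) = 3.5930

3.5930


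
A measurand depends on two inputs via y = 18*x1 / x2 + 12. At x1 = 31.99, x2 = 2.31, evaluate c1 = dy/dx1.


y = 18*x1 / x2 + 12
dy/dx1 = 18/x2
Evaluate at x2 = 2.31: c1 = 18 / 2.31
c1 = 7.7922

7.7922


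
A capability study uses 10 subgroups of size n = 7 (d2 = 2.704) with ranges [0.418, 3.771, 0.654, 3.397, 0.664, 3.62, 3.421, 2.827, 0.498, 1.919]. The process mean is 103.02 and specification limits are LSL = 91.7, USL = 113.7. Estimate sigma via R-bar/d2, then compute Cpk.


R_bar = (0.418 + 3.771 + 0.654 + 3.397 + 0.664 + 3.62 + 3.421 + 2.827 + 0.498 + 1.919) / 10 = 2.1189
sigma = R_bar / d2 = 2.1189 / 2.704 = 0.78361686
Cp = (USL - LSL)/(6*sigma) = (113.7 - 91.7)/(6*0.78361686) = 4.6792
Cpu = (113.7 - 103.02)/(3*0.78361686) = 4.5430
Cpl = (103.02 - 91.7)/(3*0.78361686) = 4.8153
Cpk = min(Cpu, Cpl) = 4.5430

4.5430


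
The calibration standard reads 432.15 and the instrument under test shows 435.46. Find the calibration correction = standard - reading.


Correction = standard - reading
= 432.15 - 435.46
= -3.3100

-3.3100


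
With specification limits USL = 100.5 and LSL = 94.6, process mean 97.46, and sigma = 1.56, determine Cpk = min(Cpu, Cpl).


Cpu = (USL - mean) / (3*sigma) = (100.5 - 97.46) / (3*1.56) = 0.6496
Cpl = (mean - LSL) / (3*sigma) = (97.46 - 94.6) / (3*1.56) = 0.6111
Cpk = min(Cpu, Cpl) = 0.6111

0.6111


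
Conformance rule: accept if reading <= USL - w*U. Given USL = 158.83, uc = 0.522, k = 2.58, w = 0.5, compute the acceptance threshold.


U = k * uc = 2.58 * 0.522 = 1.34676
guard band g = w * U = 0.5 * 1.34676 = 0.67338
AL = USL - g = 158.83 - 0.67338
AL = 158.1566

158.1566


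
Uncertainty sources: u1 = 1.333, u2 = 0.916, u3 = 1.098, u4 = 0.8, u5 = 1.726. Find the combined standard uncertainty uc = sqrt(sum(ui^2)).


uc = sqrt(1.333^2 + 0.916^2 + 1.098^2 + 0.8^2 + 1.726^2)
uc = sqrt(7.440625)
uc = 2.7278

2.7278


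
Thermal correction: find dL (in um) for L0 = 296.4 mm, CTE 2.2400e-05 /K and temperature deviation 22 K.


dL = L * alpha * dT
= 296.4 * 2.2400e-05 * 22
= 0.1460659 mm
dL_um = 0.1460659 * 1000 = 146.0659 um

146.0659


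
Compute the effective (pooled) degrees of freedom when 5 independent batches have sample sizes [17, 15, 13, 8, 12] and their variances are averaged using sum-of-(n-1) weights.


nu = sum_i (n_i - 1)
nu = ((17 - 1) + (15 - 1) + (13 - 1) + (8 - 1) + (12 - 1))
nu = 16 + 14 + 12 + 7 + 11
nu = 60

60


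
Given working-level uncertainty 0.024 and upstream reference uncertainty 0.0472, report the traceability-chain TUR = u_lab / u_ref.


TUR = u_lab / u_ref
= 0.024 / 0.0472
= 0.5085

0.5085


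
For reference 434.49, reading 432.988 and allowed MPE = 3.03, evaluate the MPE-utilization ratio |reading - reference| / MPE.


e = indication - reference = 432.988 - 434.49 = -1.5020
|e| = 1.5020
ratio = |e| / MPE = 1.5020 / 3.03
ratio = 0.4957

0.4957


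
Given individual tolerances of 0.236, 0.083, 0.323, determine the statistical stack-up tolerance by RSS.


RSS = sqrt(0.236^2 + 0.083^2 + 0.323^2)
= sqrt(0.166914)
= 0.4086

0.4086


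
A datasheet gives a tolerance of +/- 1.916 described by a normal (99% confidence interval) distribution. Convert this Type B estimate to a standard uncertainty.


u_B = half_width / 2.576
u_B = 1.916 / 2.576
u_B = 0.7438

0.7438


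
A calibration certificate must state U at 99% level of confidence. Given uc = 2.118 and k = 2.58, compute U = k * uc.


U = k * uc
U = 2.58 * 2.118
U = 5.4644

5.4644


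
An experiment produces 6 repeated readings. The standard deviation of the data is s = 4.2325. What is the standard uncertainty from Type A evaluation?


u_A = s / sqrt(n)
u_A = 4.2325 / sqrt(6)
u_A = 4.2325 / 2.4494897
u_A = 1.7279

1.7279


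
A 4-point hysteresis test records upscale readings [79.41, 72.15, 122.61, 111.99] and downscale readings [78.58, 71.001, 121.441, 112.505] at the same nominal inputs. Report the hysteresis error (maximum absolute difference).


|79.41 - 78.58| = 0.8300
|72.15 - 71.001| = 1.1490
|122.61 - 121.441| = 1.1690
|111.99 - 112.505| = 0.5150
hysteresis = max(diffs) = 1.1690

1.1690


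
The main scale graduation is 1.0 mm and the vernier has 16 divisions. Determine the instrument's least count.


LC = MSD / n_div
= 1.0 / 16
= 0.0625

0.0625


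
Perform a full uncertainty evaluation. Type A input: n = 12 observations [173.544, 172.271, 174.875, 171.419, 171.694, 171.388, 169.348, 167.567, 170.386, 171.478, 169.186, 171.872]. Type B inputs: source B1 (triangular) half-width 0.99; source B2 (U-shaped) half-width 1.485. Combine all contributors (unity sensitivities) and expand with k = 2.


mean = (173.544 + 172.271 + 174.875 + 171.419 + 171.694 + 171.388 + 169.348 + 167.567 + 170.386 + 171.478 + 169.186 + 171.872) / 12 = 171.2523333
s = sqrt(sum((x - mean)^2)/(n-1)) = 1.961394
u_A = s / sqrt(n) = 1.961394 / sqrt(12) = 0.56620568
u_B1 = 0.99 / sqrt(6) = 0.40416581
u_B2 = 1.485 / sqrt(2) = 1.0500536
uc = sqrt(0.56620568^2 + 0.40416581^2 + 1.0500536^2) = 1.2595838
U = k * uc = 2 * 1.2595838
U = 2.5192

2.5192


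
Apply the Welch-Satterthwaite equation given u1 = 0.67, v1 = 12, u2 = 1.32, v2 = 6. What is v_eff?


uc = sqrt(u1^2 + u2^2) = sqrt(0.67^2 + 1.32^2) = 1.480304
v_eff = uc^4 / (u1^4/v1 + u2^4/v2)
= 1.480304^4 / (0.67^4/12 + 1.32^4/6)
= 4.8017954 / 0.52278556
v_eff = 9.1850

9.1850


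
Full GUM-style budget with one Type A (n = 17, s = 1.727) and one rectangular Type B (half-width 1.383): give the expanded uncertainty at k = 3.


u_A = s / sqrt(n) = 1.727 / sqrt(17) = 0.41885902
u_B = half_width / sqrt(3) = 1.383 / sqrt(3) = 0.79847542
uc = sqrt(u_A^2 + u_B^2) = sqrt(0.41885902^2 + 0.79847542^2) = 0.90166838
U = k * uc = 3 * 0.90166838
U = 2.7050

2.7050


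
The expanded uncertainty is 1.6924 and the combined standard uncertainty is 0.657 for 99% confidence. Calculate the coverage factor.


k = U / uc
k = 1.6924 / 0.657
k = 2.576

2.576


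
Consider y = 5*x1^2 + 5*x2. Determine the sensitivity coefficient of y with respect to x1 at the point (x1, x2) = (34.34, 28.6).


y = 5*x1^2 + 5*x2
dy/dx1 = 2*5*x1
Evaluate at x1 = 34.34: c1 = 10 * 34.34
c1 = 343.4000

343.4000


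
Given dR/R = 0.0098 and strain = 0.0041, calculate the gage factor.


GF = (dR/R) / epsilon
= 0.0098 / 0.0041
= 2.3902

2.3902


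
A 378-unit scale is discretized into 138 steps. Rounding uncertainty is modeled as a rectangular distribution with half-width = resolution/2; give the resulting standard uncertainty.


resolution = range / divisions
resolution = 378 / 138 = 2.7391304
u_res = resolution / (2*sqrt(3))
u_res = 2.7391304 / 3.4641016
u_res = 0.7907

0.7907


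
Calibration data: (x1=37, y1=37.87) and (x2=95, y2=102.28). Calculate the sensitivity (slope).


slope = (y2 - y1) / (x2 - x1)
= (102.28 - 37.87) / (95 - 37)
= 64.4100 / 58
= 1.1105

1.1105


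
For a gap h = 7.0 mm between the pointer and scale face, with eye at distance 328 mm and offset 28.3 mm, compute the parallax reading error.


error = h * offset / d
= 7.0 * 28.3 / 328
= 0.6040

0.6040


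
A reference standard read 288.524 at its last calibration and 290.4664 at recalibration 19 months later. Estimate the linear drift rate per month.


rate = (v2 - v1) / months
= (290.4664 - 288.524) / 19
= 1.9424 / 19
= 0.1022

0.1022


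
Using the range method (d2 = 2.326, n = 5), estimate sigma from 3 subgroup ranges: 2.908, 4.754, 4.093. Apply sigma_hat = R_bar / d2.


R_bar = (2.908 + 4.754 + 4.093) / 3
R_bar = 11.755 / 3 = 3.9183333
sigma_hat = R_bar / d2 = 3.9183333 / 2.326 = 1.6846

1.6846


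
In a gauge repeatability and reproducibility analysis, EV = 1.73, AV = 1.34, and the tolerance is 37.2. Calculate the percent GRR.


GRR = sqrt(EV^2 + AV^2) = sqrt(1.73^2 + 1.34^2) = 2.1882642
%GRR = GRR / tol * 100 = 2.1882642 / 37.2 * 100
%GRR = 5.8824

5.8824


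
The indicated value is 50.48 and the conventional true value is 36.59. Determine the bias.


Systematic error = measured - true
= 50.48 - 36.59
= 13.8900

13.8900


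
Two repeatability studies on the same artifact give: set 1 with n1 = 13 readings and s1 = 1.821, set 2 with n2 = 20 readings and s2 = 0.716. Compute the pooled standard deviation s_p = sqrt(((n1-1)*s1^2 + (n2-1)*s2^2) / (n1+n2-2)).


s_p = sqrt(((n1-1)*s1^2 + (n2-1)*s2^2) / (n1+n2-2))
numerator = (13-1)*1.821^2 + (20-1)*0.716^2 = 39.792492 + 9.740464 = 49.532956
denominator = 13 + 20 - 2 = 31
s_p^2 = 49.532956 / 31 = 1.5978373
s_p = sqrt(1.5978373) = 1.2641

1.2641


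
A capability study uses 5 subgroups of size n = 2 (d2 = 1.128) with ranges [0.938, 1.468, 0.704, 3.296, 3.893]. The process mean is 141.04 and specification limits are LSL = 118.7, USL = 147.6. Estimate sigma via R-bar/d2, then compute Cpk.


R_bar = (0.938 + 1.468 + 0.704 + 3.296 + 3.893) / 5 = 2.0598
sigma = R_bar / d2 = 2.0598 / 1.128 = 1.8260638
Cp = (USL - LSL)/(6*sigma) = (147.6 - 118.7)/(6*1.8260638) = 2.6377
Cpu = (147.6 - 141.04)/(3*1.8260638) = 1.1975
Cpl = (141.04 - 118.7)/(3*1.8260638) = 4.0780
Cpk = min(Cpu, Cpl) = 1.1975

1.1975


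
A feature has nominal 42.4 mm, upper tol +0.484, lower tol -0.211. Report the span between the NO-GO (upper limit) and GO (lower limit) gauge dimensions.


GO = nominal - lower_tol (smallest hole = maximum material condition)
GO = 42.4 - 0.211 = 42.189
NO-GO = nominal + upper_tol (largest hole = least material condition)
NO-GO = 42.4 + 0.484 = 42.884
spread = NO-GO - GO = 42.884 - 42.189 = 0.6950

0.6950


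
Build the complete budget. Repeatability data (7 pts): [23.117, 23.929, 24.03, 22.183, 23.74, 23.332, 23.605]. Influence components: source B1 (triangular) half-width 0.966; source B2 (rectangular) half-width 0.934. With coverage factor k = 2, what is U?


mean = (23.117 + 23.929 + 24.03 + 22.183 + 23.74 + 23.332 + 23.605) / 7 = 23.41942857
s = sqrt(sum((x - mean)^2)/(n-1)) = 0.63212943
u_A = s / sqrt(n) = 0.63212943 / sqrt(7) = 0.23892247
u_B1 = 0.966 / sqrt(6) = 0.39436785
u_B2 = 0.934 / sqrt(3) = 0.53924515
uc = sqrt(0.23892247^2 + 0.39436785^2 + 0.53924515^2) = 0.70950354
U = k * uc = 2 * 0.70950354
U = 1.4190

1.4190


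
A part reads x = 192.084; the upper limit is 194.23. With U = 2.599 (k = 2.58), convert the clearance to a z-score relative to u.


u = U / k = 2.599 / 2.58 = 1.0073643
margin = |USL - x| = |194.23 - 192.084| = 2.146
z = margin / u = 2.146 / 1.0073643
z = 2.1303

2.1303


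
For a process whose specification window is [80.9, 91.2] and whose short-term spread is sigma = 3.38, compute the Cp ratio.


Cp = (USL - LSL) / (6 * sigma)
= (91.2 - 80.9) / (6 * 3.38)
= 10.3000 / 20.2800
= 0.5079

0.5079


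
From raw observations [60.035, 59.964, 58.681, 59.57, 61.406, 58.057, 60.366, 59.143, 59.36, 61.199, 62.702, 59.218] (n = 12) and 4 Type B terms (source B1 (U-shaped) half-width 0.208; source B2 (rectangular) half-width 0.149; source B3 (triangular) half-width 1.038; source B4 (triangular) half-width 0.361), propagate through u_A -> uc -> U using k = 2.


mean = (60.035 + 59.964 + 58.681 + 59.57 + 61.406 + 58.057 + 60.366 + 59.143 + 59.36 + 61.199 + 62.702 + 59.218) / 12 = 59.97508333
s = sqrt(sum((x - mean)^2)/(n-1)) = 1.2898115
u_A = s / sqrt(n) = 1.2898115 / sqrt(12) = 0.37233651
u_B1 = 0.208 / sqrt(2) = 0.14707821
u_B2 = 0.149 / sqrt(3) = 0.08602519
u_B3 = 1.038 / sqrt(6) = 0.42376173
u_B4 = 0.361 / sqrt(6) = 0.14737763
uc = sqrt(0.37233651^2 + 0.14707821^2 + 0.08602519^2 + 0.42376173^2 + 0.14737763^2) = 0.60742158
U = k * uc = 2 * 0.60742158
U = 1.2148

1.2148


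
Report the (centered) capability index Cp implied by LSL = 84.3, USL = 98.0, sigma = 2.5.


Cp = (USL - LSL) / (6 * sigma)
= (98.0 - 84.3) / (6 * 2.5)
= 13.7000 / 15.0000
= 0.9133

0.9133


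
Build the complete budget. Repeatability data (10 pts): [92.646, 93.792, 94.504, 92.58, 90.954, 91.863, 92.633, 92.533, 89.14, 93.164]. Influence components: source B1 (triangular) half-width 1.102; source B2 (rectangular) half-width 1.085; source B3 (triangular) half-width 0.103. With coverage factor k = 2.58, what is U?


mean = (92.646 + 93.792 + 94.504 + 92.58 + 90.954 + 91.863 + 92.633 + 92.533 + 89.14 + 93.164) / 10 = 92.3809
s = sqrt(sum((x - mean)^2)/(n-1)) = 1.4950402
u_A = s / sqrt(n) = 1.4950402 / sqrt(10) = 0.47277322
u_B1 = 1.102 / sqrt(6) = 0.44988962
u_B2 = 1.085 / sqrt(3) = 0.62642504
u_B3 = 0.103 / sqrt(6) = 0.042049574
uc = sqrt(0.47277322^2 + 0.44988962^2 + 0.62642504^2 + 0.042049574^2) = 0.90558914
U = k * uc = 2.58 * 0.90558914
U = 2.3364

2.3364


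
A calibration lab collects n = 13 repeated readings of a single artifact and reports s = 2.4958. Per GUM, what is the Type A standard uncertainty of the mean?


u_A = s / sqrt(n)
u_A = 2.4958 / sqrt(13)
u_A = 2.4958 / 3.6055513
u_A = 0.6922

0.6922


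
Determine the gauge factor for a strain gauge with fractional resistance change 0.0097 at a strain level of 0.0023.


GF = (dR/R) / epsilon
= 0.0097 / 0.0023
= 4.2174

4.2174


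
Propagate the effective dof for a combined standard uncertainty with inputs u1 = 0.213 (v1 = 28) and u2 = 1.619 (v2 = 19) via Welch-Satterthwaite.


uc = sqrt(u1^2 + u2^2) = sqrt(0.213^2 + 1.619^2) = 1.6329513
v_eff = uc^4 / (u1^4/v1 + u2^4/v2)
= 1.6329513^4 / (0.213^4/28 + 1.619^4/19)
= 7.110382 / 0.36167799
v_eff = 19.6594

19.6594


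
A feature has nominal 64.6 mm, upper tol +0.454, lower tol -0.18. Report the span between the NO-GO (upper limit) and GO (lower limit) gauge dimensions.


GO = nominal - lower_tol (smallest hole = maximum material condition)
GO = 64.6 - 0.18 = 64.42
NO-GO = nominal + upper_tol (largest hole = least material condition)
NO-GO = 64.6 + 0.454 = 65.054
spread = NO-GO - GO = 65.054 - 64.42 = 0.6340

0.6340


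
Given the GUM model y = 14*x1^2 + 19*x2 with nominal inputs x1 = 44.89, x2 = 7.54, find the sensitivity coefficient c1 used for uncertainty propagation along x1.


y = 14*x1^2 + 19*x2
dy/dx1 = 2*14*x1
Evaluate at x1 = 44.89: c1 = 28 * 44.89
c1 = 1256.9200

1256.9200


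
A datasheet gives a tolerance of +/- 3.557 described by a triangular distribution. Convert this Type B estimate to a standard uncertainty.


u_B = half_width / sqrt(6)
u_B = 3.557 / 2.4494897
u_B = 1.4521

1.4521


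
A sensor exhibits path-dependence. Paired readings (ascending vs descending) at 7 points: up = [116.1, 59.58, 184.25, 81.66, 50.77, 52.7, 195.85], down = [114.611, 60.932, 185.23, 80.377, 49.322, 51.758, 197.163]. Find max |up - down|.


|116.1 - 114.611| = 1.4890
|59.58 - 60.932| = 1.3520
|184.25 - 185.23| = 0.9800
|81.66 - 80.377| = 1.2830
|50.77 - 49.322| = 1.4480
|52.7 - 51.758| = 0.9420
|195.85 - 197.163| = 1.3130
hysteresis = max(diffs) = 1.4890

1.4890
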